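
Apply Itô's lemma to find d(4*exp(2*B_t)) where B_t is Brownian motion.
d(4*exp(2*B_t)) = (8*exp(2*B_t)) dt + (8*exp(2*B_t)) dB_t

Itô's formula for f(B_t) gives d f(B_t) = f'(B_t) dB_t + (1/2) f''(B_t) dt. Compute derivatives of f(x) = 4*exp(2*x):
  f'(x)  = 8*exp(2*x)
  f''(x) = 16*exp(2*x)
Substitute x = B_t and multiply the f'' term by 1/2:
  drift     = (1/2) * (16*exp(2*x)) evaluated at B_t = 8*exp(2*B_t)
  diffusion = (8*exp(2*x)) evaluated at B_t = 8*exp(2*B_t)
Therefore d(4*exp(2*B_t)) = (8*exp(2*B_t)) dt + (8*exp(2*B_t)) dB_t.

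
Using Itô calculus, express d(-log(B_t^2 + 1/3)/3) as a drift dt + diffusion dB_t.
d(-log(B_t^2 + 1/3)/3) = ((3*B_t^2 - 1)/(3*B_t^2 + 1)^2) dt + (-2*B_t/(3*B_t^2 + 1)) dB_t

Itô's formula for f(B_t) gives d f(B_t) = f'(B_t) dB_t + (1/2) f''(B_t) dt. Compute derivatives of f(x) = -log(x^2 + 1/3)/3:
  f'(x)  = -2*x/(3*x^2 + 1)
  f''(x) = 2*(3*x^2 - 1)/(3*x^2 + 1)^2
Substitute x = B_t and multiply the f'' term by 1/2:
  drift     = (1/2) * (2*(3*x^2 - 1)/(3*x^2 + 1)^2) evaluated at B_t = (3*B_t^2 - 1)/(3*B_t^2 + 1)^2
  diffusion = (-2*x/(3*x^2 + 1)) evaluated at B_t = -2*B_t/(3*B_t^2 + 1)
Therefore d(-log(B_t^2 + 1/3)/3) = ((3*B_t^2 - 1)/(3*B_t^2 + 1)^2) dt + (-2*B_t/(3*B_t^2 + 1)) dB_t.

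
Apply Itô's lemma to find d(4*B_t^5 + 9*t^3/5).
d(4*B_t^5 + 9*t^3/5) = (40*B_t^3 + 27*t^2/5) dt + (20*B_t^4) dB_t

Itô's formula for f(t, x): d f(t, B_t) = (f_t + (1/2) f_xx) dt + f_x dB_t. Compute partials of f(t, x) = 9*t^3/5 + 4*x^5:
  f_t(t,x)  = 27*t^2/5
  f_x(t,x)  = 20*x^4
  f_xx(t,x) = 80*x^3
Assemble drift = f_t + (1/2) f_xx = 27*t^2/5 + 40*x^3 and diffusion = f_x = 20*x^4. Substituting x = B_t:
  d(4*B_t^5 + 9*t^3/5) = (40*B_t^3 + 27*t^2/5) dt + (20*B_t^4) dB_t.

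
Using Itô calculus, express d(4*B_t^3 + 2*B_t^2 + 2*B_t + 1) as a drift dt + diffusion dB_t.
d(4*B_t^3 + 2*B_t^2 + 2*B_t + 1) = (12*B_t + 2) dt + (12*B_t^2 + 4*B_t + 2) dB_t

Itô's formula for f(B_t) gives d f(B_t) = f'(B_t) dB_t + (1/2) f''(B_t) dt. Compute derivatives of f(x) = 4*x^3 + 2*x^2 + 2*x + 1:
  f'(x)  = 12*x^2 + 4*x + 2
  f''(x) = 24*x + 4
Substitute x = B_t and multiply the f'' term by 1/2:
  drift     = (1/2) * (24*x + 4) evaluated at B_t = 12*B_t + 2
  diffusion = (12*x^2 + 4*x + 2) evaluated at B_t = 12*B_t^2 + 4*B_t + 2
Therefore d(4*B_t^3 + 2*B_t^2 + 2*B_t + 1) = (12*B_t + 2) dt + (12*B_t^2 + 4*B_t + 2) dB_t.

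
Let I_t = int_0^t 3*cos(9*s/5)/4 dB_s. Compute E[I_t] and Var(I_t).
E[I_t] = 0; Var(I_t) = 9*t/32 + 5*sin(18*t/5)/64

The Itô integral of a deterministic integrand f(s) has mean 0 because each increment f(s) * (B_{s+ds} - B_s) has mean 0. By the Itô isometry:
  Var( int_0^t f(s) dB_s ) = E[ (int_0^t f(s) dB_s)^2 ] = int_0^t f(s)^2 ds.
Here f(s) = 3*cos(9*s/5)/4, so f(s)^2 = 9*cos(9*s/5)^2/16. Integrate:
  int_0^t (9*cos(9*s/5)^2/16) ds = 9*t/32 + 5*sin(18*t/5)/64.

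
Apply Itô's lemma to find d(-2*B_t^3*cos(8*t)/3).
d(-2*B_t^3*cos(8*t)/3) = (2*B_t*(8*B_t^2*sin(8*t)/3 - cos(8*t))) dt + (-2*B_t^2*cos(8*t)) dB_t

Itô's formula for f(t, x): d f(t, B_t) = (f_t + (1/2) f_xx) dt + f_x dB_t. Compute partials of f(t, x) = -2*x^3*cos(8*t)/3:
  f_t(t,x)  = 16*x^3*sin(8*t)/3
  f_x(t,x)  = -2*x^2*cos(8*t)
  f_xx(t,x) = -4*x*cos(8*t)
Assemble drift = f_t + (1/2) f_xx = 2*x*(8*x^2*sin(8*t)/3 - cos(8*t)) and diffusion = f_x = -2*x^2*cos(8*t). Substituting x = B_t:
  d(-2*B_t^3*cos(8*t)/3) = (2*B_t*(8*B_t^2*sin(8*t)/3 - cos(8*t))) dt + (-2*B_t^2*cos(8*t)) dB_t.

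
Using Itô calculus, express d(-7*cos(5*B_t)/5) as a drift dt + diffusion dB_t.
d(-7*cos(5*B_t)/5) = (35*cos(5*B_t)/2) dt + (7*sin(5*B_t)) dB_t

Itô's formula for f(B_t) gives d f(B_t) = f'(B_t) dB_t + (1/2) f''(B_t) dt. Compute derivatives of f(x) = -7*cos(5*x)/5:
  f'(x)  = 7*sin(5*x)
  f''(x) = 35*cos(5*x)
Substitute x = B_t and multiply the f'' term by 1/2:
  drift     = (1/2) * (35*cos(5*x)) evaluated at B_t = 35*cos(5*B_t)/2
  diffusion = (7*sin(5*x)) evaluated at B_t = 7*sin(5*B_t)
Therefore d(-7*cos(5*B_t)/5) = (35*cos(5*B_t)/2) dt + (7*sin(5*B_t)) dB_t.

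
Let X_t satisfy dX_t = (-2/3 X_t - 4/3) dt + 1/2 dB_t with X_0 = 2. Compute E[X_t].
E[X_t] = -2 + 4*exp(-2*t/3)

Taking expectations and using E[dB_t] = 0, the mean m(t) = E[X_t] satisfies the ODE m'(t) = a m(t) + b with m(0) = x_0. With a = -2/3, b = -4/3, x_0 = 2, the solution is
  m(t) = x_0 * exp(a t) + (b/a) * (exp(a t) - 1)
       = 2 * exp((-2/3) t) + ((-4/3)/(-2/3)) * (exp((-2/3) t) - 1)
       = -2 + 4*exp(-2*t/3).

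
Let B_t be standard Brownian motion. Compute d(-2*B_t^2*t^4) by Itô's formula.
d(-2*B_t^2*t^4) = (2*t^3*(-4*B_t^2 - t)) dt + (-4*B_t*t^4) dB_t

Itô's formula for f(t, x): d f(t, B_t) = (f_t + (1/2) f_xx) dt + f_x dB_t. Compute partials of f(t, x) = -2*t^4*x^2:
  f_t(t,x)  = -8*t^3*x^2
  f_x(t,x)  = -4*t^4*x
  f_xx(t,x) = -4*t^4
Assemble drift = f_t + (1/2) f_xx = 2*t^3*(-t - 4*x^2) and diffusion = f_x = -4*t^4*x. Substituting x = B_t:
  d(-2*B_t^2*t^4) = (2*t^3*(-4*B_t^2 - t)) dt + (-4*B_t*t^4) dB_t.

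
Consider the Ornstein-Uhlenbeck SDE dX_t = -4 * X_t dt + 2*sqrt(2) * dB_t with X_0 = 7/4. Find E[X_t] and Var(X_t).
E[X_t] = 7*exp(-4*t)/4; Var(X_t) = 1 - exp(-8*t)

The OU SDE dX = -theta X dt + sigma dB admits the integrating factor exp(theta t): d(exp(theta t) X_t) = sigma exp(theta t) dB_t. Integrating from 0 to t:
  X_t = x_0 * exp(-theta t) + sigma * int_0^t exp(-theta (t-s)) dB_s.
The Itô integral has mean 0 and (by the Itô isometry) variance sigma^2 * int_0^t exp(-2 theta (t - s)) ds = sigma^2 * (1 - exp(-2 theta t)) / (2 theta).
With theta = 4, sigma = 2*sqrt(2), x_0 = 7/4:
  E[X_t] = 7/4 * exp(-4 t) = 7*exp(-4*t)/4
  Var(X_t) = (2*sqrt(2))^2 * (1 - exp(-2*4 t)) / (2 * 4) = 1 - exp(-8*t).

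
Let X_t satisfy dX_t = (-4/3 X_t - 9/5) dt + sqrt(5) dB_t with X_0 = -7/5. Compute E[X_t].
E[X_t] = -27/20 - exp(-4*t/3)/20

Taking expectations and using E[dB_t] = 0, the mean m(t) = E[X_t] satisfies the ODE m'(t) = a m(t) + b with m(0) = x_0. With a = -4/3, b = -9/5, x_0 = -7/5, the solution is
  m(t) = x_0 * exp(a t) + (b/a) * (exp(a t) - 1)
       = (-7/5) * exp((-4/3) t) + ((-9/5)/(-4/3)) * (exp((-4/3) t) - 1)
       = -27/20 - exp(-4*t/3)/20.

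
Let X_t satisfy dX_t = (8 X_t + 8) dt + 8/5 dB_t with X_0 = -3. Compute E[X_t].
E[X_t] = -2*exp(8*t) - 1

Taking expectations and using E[dB_t] = 0, the mean m(t) = E[X_t] satisfies the ODE m'(t) = a m(t) + b with m(0) = x_0. With a = 8, b = 8, x_0 = -3, the solution is
  m(t) = x_0 * exp(a t) + (b/a) * (exp(a t) - 1)
       = (-3) * exp(8 t) + (8/8) * (exp(8 t) - 1)
       = -2*exp(8*t) - 1.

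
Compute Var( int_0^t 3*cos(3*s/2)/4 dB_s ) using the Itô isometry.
Var = 9*t/32 + 3*sin(3*t)/32

The Itô integral of a deterministic integrand f(s) has mean 0 because each increment f(s) * (B_{s+ds} - B_s) has mean 0. By the Itô isometry:
  Var( int_0^t f(s) dB_s ) = E[ (int_0^t f(s) dB_s)^2 ] = int_0^t f(s)^2 ds.
Here f(s) = 3*cos(3*s/2)/4, so f(s)^2 = 9*cos(3*s/2)^2/16. Integrate:
  int_0^t (9*cos(3*s/2)^2/16) ds = 9*t/32 + 3*sin(3*t)/32.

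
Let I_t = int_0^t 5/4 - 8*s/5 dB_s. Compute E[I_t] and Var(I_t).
E[I_t] = 0; Var(I_t) = t*(1024*t^2 - 2400*t + 1875)/1200

The Itô integral of a deterministic integrand f(s) has mean 0 because each increment f(s) * (B_{s+ds} - B_s) has mean 0. By the Itô isometry:
  Var( int_0^t f(s) dB_s ) = E[ (int_0^t f(s) dB_s)^2 ] = int_0^t f(s)^2 ds.
Here f(s) = 5/4 - 8*s/5, so f(s)^2 = (32*s - 25)^2/400. Integrate:
  int_0^t ((32*s - 25)^2/400) ds = t*(1024*t^2 - 2400*t + 1875)/1200.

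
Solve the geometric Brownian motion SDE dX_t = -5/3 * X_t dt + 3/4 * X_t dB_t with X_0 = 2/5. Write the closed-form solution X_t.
X_t = 2/5 * exp((-187/96) * t + (3/4) * B_t)

For GBM dX = mu X dt + sigma X dB with X_0 = x_0, apply Itô to Y = log X: dY = (mu - sigma^2/2) dt + sigma dB, so Y_t = log(x_0) + (mu - sigma^2/2) t + sigma B_t and hence X_t = x_0 * exp((mu - sigma^2/2) t + sigma B_t).
With mu = -5/3, sigma = 3/4, x_0 = 2/5, this gives:
  X_t = 2/5 * exp((-187/96) * t + (3/4) * B_t).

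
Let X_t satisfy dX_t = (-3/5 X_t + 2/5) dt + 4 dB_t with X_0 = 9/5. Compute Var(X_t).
Var(X_t) = 40/3 - 40*exp(-6*t/5)/3

The variance V(t) = Var(X_t) satisfies V'(t) = 2 a V(t) + c^2 with V(0) = 0 (drift coefficient is linear in X, diffusion is constant). With a = -3/5, c = 4, the solution is
  V(t) = (c^2 / (2 a)) * (exp(2 a t) - 1)
       = (4^2 / (2*(-3/5))) * (exp((-6/5) t) - 1)
       = 40/3 - 40*exp(-6*t/5)/3.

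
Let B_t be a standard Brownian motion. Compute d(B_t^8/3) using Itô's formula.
d(B_t^8/3) = (28*B_t^6/3) dt + (8*B_t^7/3) dB_t

Itô's formula for f(B_t) gives d f(B_t) = f'(B_t) dB_t + (1/2) f''(B_t) dt. Compute derivatives of f(x) = x^8/3:
  f'(x)  = 8*x^7/3
  f''(x) = 56*x^6/3
Substitute x = B_t and multiply the f'' term by 1/2:
  drift     = (1/2) * (56*x^6/3) evaluated at B_t = 28*B_t^6/3
  diffusion = (8*x^7/3) evaluated at B_t = 8*B_t^7/3
Therefore d(B_t^8/3) = (28*B_t^6/3) dt + (8*B_t^7/3) dB_t.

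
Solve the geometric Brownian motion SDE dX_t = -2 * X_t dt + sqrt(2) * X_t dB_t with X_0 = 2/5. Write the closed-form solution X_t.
X_t = 2/5 * exp((-3) * t + (sqrt(2)) * B_t)

For GBM dX = mu X dt + sigma X dB with X_0 = x_0, apply Itô to Y = log X: dY = (mu - sigma^2/2) dt + sigma dB, so Y_t = log(x_0) + (mu - sigma^2/2) t + sigma B_t and hence X_t = x_0 * exp((mu - sigma^2/2) t + sigma B_t).
With mu = -2, sigma = sqrt(2), x_0 = 2/5, this gives:
  X_t = 2/5 * exp((-3) * t + (sqrt(2)) * B_t).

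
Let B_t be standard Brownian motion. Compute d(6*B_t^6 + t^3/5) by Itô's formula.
d(6*B_t^6 + t^3/5) = (90*B_t^4 + 3*t^2/5) dt + (36*B_t^5) dB_t

Itô's formula for f(t, x): d f(t, B_t) = (f_t + (1/2) f_xx) dt + f_x dB_t. Compute partials of f(t, x) = t^3/5 + 6*x^6:
  f_t(t,x)  = 3*t^2/5
  f_x(t,x)  = 36*x^5
  f_xx(t,x) = 180*x^4
Assemble drift = f_t + (1/2) f_xx = 3*t^2/5 + 90*x^4 and diffusion = f_x = 36*x^5. Substituting x = B_t:
  d(6*B_t^6 + t^3/5) = (90*B_t^4 + 3*t^2/5) dt + (36*B_t^5) dB_t.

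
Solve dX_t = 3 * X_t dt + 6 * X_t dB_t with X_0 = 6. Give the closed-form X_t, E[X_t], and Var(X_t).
X_t = 6 * exp((-15) t + (6) B_t); E[X_t] = 6*exp(3*t); Var(X_t) = 36*(exp(36*t) - 1)*exp(6*t)

For GBM dX = mu X dt + sigma X dB with X_0 = x_0, apply Itô to Y = log X: dY = (mu - sigma^2/2) dt + sigma dB, so Y_t = log(x_0) + (mu - sigma^2/2) t + sigma B_t and hence X_t = x_0 * exp((mu - sigma^2/2) t + sigma B_t).
With mu = 3, sigma = 6, x_0 = 6, this gives:
  X_t = 6 * exp((-15) * t + (6) * B_t).
Since sigma*B_t ~ Normal(0, sigma^2 t), E[exp(sigma*B_t)] = exp(sigma^2 t / 2); so E[X_t] = x_0 * exp((mu - sigma^2/2) t) * exp(sigma^2 t / 2) = x_0 * exp(mu t) = 6*exp(3*t).
Var(X_t) = E[X_t^2] - (E[X_t])^2 = x_0^2 * exp(2 mu t) * (exp(sigma^2 t) - 1) = 36*(exp(36*t) - 1)*exp(6*t).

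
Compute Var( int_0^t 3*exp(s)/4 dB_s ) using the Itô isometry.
Var = 9*exp(2*t)/32 - 9/32

The Itô integral of a deterministic integrand f(s) has mean 0 because each increment f(s) * (B_{s+ds} - B_s) has mean 0. By the Itô isometry:
  Var( int_0^t f(s) dB_s ) = E[ (int_0^t f(s) dB_s)^2 ] = int_0^t f(s)^2 ds.
Here f(s) = 3*exp(s)/4, so f(s)^2 = 9*exp(2*s)/16. Integrate:
  int_0^t (9*exp(2*s)/16) ds = 9*exp(2*t)/32 - 9/32.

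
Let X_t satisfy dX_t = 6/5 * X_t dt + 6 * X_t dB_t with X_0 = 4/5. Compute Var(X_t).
Var(X_t) = 16*(exp(36*t) - 1)*exp(12*t/5)/25

For GBM dX = mu X dt + sigma X dB with X_0 = x_0, apply Itô to Y = log X: dY = (mu - sigma^2/2) dt + sigma dB, so Y_t = log(x_0) + (mu - sigma^2/2) t + sigma B_t and hence X_t = x_0 * exp((mu - sigma^2/2) t + sigma B_t).
With mu = 6/5, sigma = 6, x_0 = 4/5, this gives:
  X_t = 4/5 * exp((-84/5) * t + (6) * B_t).
Since sigma*B_t ~ Normal(0, sigma^2 t), E[exp(sigma*B_t)] = exp(sigma^2 t / 2); so E[X_t] = x_0 * exp((mu - sigma^2/2) t) * exp(sigma^2 t / 2) = x_0 * exp(mu t) = 4*exp(6*t/5)/5.
Var(X_t) = E[X_t^2] - (E[X_t])^2 = x_0^2 * exp(2 mu t) * (exp(sigma^2 t) - 1) = 16*(exp(36*t) - 1)*exp(12*t/5)/25.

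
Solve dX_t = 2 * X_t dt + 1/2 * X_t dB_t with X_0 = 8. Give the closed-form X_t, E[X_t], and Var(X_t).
X_t = 8 * exp((15/8) t + (1/2) B_t); E[X_t] = 8*exp(2*t); Var(X_t) = 64*(exp(t/4) - 1)*exp(4*t)

For GBM dX = mu X dt + sigma X dB with X_0 = x_0, apply Itô to Y = log X: dY = (mu - sigma^2/2) dt + sigma dB, so Y_t = log(x_0) + (mu - sigma^2/2) t + sigma B_t and hence X_t = x_0 * exp((mu - sigma^2/2) t + sigma B_t).
With mu = 2, sigma = 1/2, x_0 = 8, this gives:
  X_t = 8 * exp((15/8) * t + (1/2) * B_t).
Since sigma*B_t ~ Normal(0, sigma^2 t), E[exp(sigma*B_t)] = exp(sigma^2 t / 2); so E[X_t] = x_0 * exp((mu - sigma^2/2) t) * exp(sigma^2 t / 2) = x_0 * exp(mu t) = 8*exp(2*t).
Var(X_t) = E[X_t^2] - (E[X_t])^2 = x_0^2 * exp(2 mu t) * (exp(sigma^2 t) - 1) = 64*(exp(t/4) - 1)*exp(4*t).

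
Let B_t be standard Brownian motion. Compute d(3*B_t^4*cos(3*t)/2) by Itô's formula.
d(3*B_t^4*cos(3*t)/2) = (9*B_t^2*(-B_t^2*sin(3*t) + 2*cos(3*t))/2) dt + (6*B_t^3*cos(3*t)) dB_t

Itô's formula for f(t, x): d f(t, B_t) = (f_t + (1/2) f_xx) dt + f_x dB_t. Compute partials of f(t, x) = 3*x^4*cos(3*t)/2:
  f_t(t,x)  = -9*x^4*sin(3*t)/2
  f_x(t,x)  = 6*x^3*cos(3*t)
  f_xx(t,x) = 18*x^2*cos(3*t)
Assemble drift = f_t + (1/2) f_xx = 9*x^2*(-x^2*sin(3*t) + 2*cos(3*t))/2 and diffusion = f_x = 6*x^3*cos(3*t). Substituting x = B_t:
  d(3*B_t^4*cos(3*t)/2) = (9*B_t^2*(-B_t^2*sin(3*t) + 2*cos(3*t))/2) dt + (6*B_t^3*cos(3*t)) dB_t.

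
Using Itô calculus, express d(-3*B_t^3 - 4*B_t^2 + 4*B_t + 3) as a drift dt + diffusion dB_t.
d(-3*B_t^3 - 4*B_t^2 + 4*B_t + 3) = (-9*B_t - 4) dt + (-9*B_t^2 - 8*B_t + 4) dB_t

Itô's formula for f(B_t) gives d f(B_t) = f'(B_t) dB_t + (1/2) f''(B_t) dt. Compute derivatives of f(x) = -3*x^3 - 4*x^2 + 4*x + 3:
  f'(x)  = -9*x^2 - 8*x + 4
  f''(x) = -18*x - 8
Substitute x = B_t and multiply the f'' term by 1/2:
  drift     = (1/2) * (-18*x - 8) evaluated at B_t = -9*B_t - 4
  diffusion = (-9*x^2 - 8*x + 4) evaluated at B_t = -9*B_t^2 - 8*B_t + 4
Therefore d(-3*B_t^3 - 4*B_t^2 + 4*B_t + 3) = (-9*B_t - 4) dt + (-9*B_t^2 - 8*B_t + 4) dB_t.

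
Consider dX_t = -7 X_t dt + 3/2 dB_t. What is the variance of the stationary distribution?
lim Var(X_t) = 9/56

The OU SDE dX = -theta X dt + sigma dB admits the integrating factor exp(theta t): d(exp(theta t) X_t) = sigma exp(theta t) dB_t. Integrating from 0 to t gives X_t = x_0 * exp(-theta t) + sigma * int_0^t exp(-theta (t-s)) dB_s for any initial x_0. The Itô integral has variance (by the Itô isometry) sigma^2 * int_0^t exp(-2 theta (t - s)) ds = sigma^2 * (1 - exp(-2 theta t)) / (2 theta), independent of x_0.
With theta = 7, sigma = 3/2:
  Var(X_t) = (3/2)^2 * (1 - exp(-2*7 t)) / (2 * 7) = 9/56 - 9*exp(-14*t)/56.
As t -> infinity, exp(-2*7 t) -> 0, so the stationary variance is sigma^2 / (2 theta) = 9/56.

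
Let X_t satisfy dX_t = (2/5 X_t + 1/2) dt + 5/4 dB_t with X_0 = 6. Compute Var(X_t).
Var(X_t) = 125*exp(4*t/5)/64 - 125/64

The variance V(t) = Var(X_t) satisfies V'(t) = 2 a V(t) + c^2 with V(0) = 0 (drift coefficient is linear in X, diffusion is constant). With a = 2/5, c = 5/4, the solution is
  V(t) = (c^2 / (2 a)) * (exp(2 a t) - 1)
       = ((5/4)^2 / (2*(2/5))) * (exp((4/5) t) - 1)
       = 125*exp(4*t/5)/64 - 125/64.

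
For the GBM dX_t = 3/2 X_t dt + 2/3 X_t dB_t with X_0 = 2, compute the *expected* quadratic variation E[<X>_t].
E[<X>_t] = 16*exp(31*t/9)/31 - 16/31

<X>_t = int_0^t ((2/3) * X_s)^2 ds. Taking expectation inside the integral: E[<X>_t] = (2/3)^2 * int_0^t E[X_s^2] ds. For GBM, E[X_s^2] = x_0^2 * exp((2 mu + sigma^2) s). Integrating:
  E[<X>_t] = (2/3)^2 * 2^2 * (exp((2*(3/2) + (2/3)^2) t) - 1) / (2*(3/2) + (2/3)^2)
           = (2/3)^2 * 2^2 * (exp((31/9) t) - 1) / (31/9) = 16*exp(31*t/9)/31 - 16/31.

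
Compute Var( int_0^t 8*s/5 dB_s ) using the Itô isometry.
Var = 64*t^3/75

The Itô integral of a deterministic integrand f(s) has mean 0 because each increment f(s) * (B_{s+ds} - B_s) has mean 0. By the Itô isometry:
  Var( int_0^t f(s) dB_s ) = E[ (int_0^t f(s) dB_s)^2 ] = int_0^t f(s)^2 ds.
Here f(s) = 8*s/5, so f(s)^2 = 64*s^2/25. Integrate:
  int_0^t (64*s^2/25) ds = 64*t^3/75.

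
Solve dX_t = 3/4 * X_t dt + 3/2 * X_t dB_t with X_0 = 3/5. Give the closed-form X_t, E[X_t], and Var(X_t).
X_t = 3/5 * exp((-3/8) t + (3/2) B_t); E[X_t] = 3*exp(3*t/4)/5; Var(X_t) = 9*(exp(9*t/4) - 1)*exp(3*t/2)/25

For GBM dX = mu X dt + sigma X dB with X_0 = x_0, apply Itô to Y = log X: dY = (mu - sigma^2/2) dt + sigma dB, so Y_t = log(x_0) + (mu - sigma^2/2) t + sigma B_t and hence X_t = x_0 * exp((mu - sigma^2/2) t + sigma B_t).
With mu = 3/4, sigma = 3/2, x_0 = 3/5, this gives:
  X_t = 3/5 * exp((-3/8) * t + (3/2) * B_t).
Since sigma*B_t ~ Normal(0, sigma^2 t), E[exp(sigma*B_t)] = exp(sigma^2 t / 2); so E[X_t] = x_0 * exp((mu - sigma^2/2) t) * exp(sigma^2 t / 2) = x_0 * exp(mu t) = 3*exp(3*t/4)/5.
Var(X_t) = E[X_t^2] - (E[X_t])^2 = x_0^2 * exp(2 mu t) * (exp(sigma^2 t) - 1) = 9*(exp(9*t/4) - 1)*exp(3*t/2)/25.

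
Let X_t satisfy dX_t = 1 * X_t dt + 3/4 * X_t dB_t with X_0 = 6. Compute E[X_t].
E[X_t] = 6*exp(t)

For GBM dX = mu X dt + sigma X dB with X_0 = x_0, apply Itô to Y = log X: dY = (mu - sigma^2/2) dt + sigma dB, so Y_t = log(x_0) + (mu - sigma^2/2) t + sigma B_t and hence X_t = x_0 * exp((mu - sigma^2/2) t + sigma B_t).
With mu = 1, sigma = 3/4, x_0 = 6, this gives:
  X_t = 6 * exp((23/32) * t + (3/4) * B_t).
Since sigma*B_t ~ Normal(0, sigma^2 t), E[exp(sigma*B_t)] = exp(sigma^2 t / 2); so E[X_t] = x_0 * exp((mu - sigma^2/2) t) * exp(sigma^2 t / 2) = x_0 * exp(mu t) = 6*exp(t).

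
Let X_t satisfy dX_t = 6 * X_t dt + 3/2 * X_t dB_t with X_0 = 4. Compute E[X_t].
E[X_t] = 4*exp(6*t)

For GBM dX = mu X dt + sigma X dB with X_0 = x_0, apply Itô to Y = log X: dY = (mu - sigma^2/2) dt + sigma dB, so Y_t = log(x_0) + (mu - sigma^2/2) t + sigma B_t and hence X_t = x_0 * exp((mu - sigma^2/2) t + sigma B_t).
With mu = 6, sigma = 3/2, x_0 = 4, this gives:
  X_t = 4 * exp((39/8) * t + (3/2) * B_t).
Since sigma*B_t ~ Normal(0, sigma^2 t), E[exp(sigma*B_t)] = exp(sigma^2 t / 2); so E[X_t] = x_0 * exp((mu - sigma^2/2) t) * exp(sigma^2 t / 2) = x_0 * exp(mu t) = 4*exp(6*t).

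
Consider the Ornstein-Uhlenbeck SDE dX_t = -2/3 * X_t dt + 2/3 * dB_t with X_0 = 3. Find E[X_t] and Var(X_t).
E[X_t] = 3*exp(-2*t/3); Var(X_t) = 1/3 - exp(-4*t/3)/3

The OU SDE dX = -theta X dt + sigma dB admits the integrating factor exp(theta t): d(exp(theta t) X_t) = sigma exp(theta t) dB_t. Integrating from 0 to t:
  X_t = x_0 * exp(-theta t) + sigma * int_0^t exp(-theta (t-s)) dB_s.
The Itô integral has mean 0 and (by the Itô isometry) variance sigma^2 * int_0^t exp(-2 theta (t - s)) ds = sigma^2 * (1 - exp(-2 theta t)) / (2 theta).
With theta = 2/3, sigma = 2/3, x_0 = 3:
  E[X_t] = 3 * exp(-2/3 t) = 3*exp(-2*t/3)
  Var(X_t) = (2/3)^2 * (1 - exp(-2*2/3 t)) / (2 * 2/3) = 1/3 - exp(-4*t/3)/3.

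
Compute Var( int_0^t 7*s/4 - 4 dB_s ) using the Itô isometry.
Var = t*(49*t^2 - 336*t + 768)/48

The Itô integral of a deterministic integrand f(s) has mean 0 because each increment f(s) * (B_{s+ds} - B_s) has mean 0. By the Itô isometry:
  Var( int_0^t f(s) dB_s ) = E[ (int_0^t f(s) dB_s)^2 ] = int_0^t f(s)^2 ds.
Here f(s) = 7*s/4 - 4, so f(s)^2 = (7*s - 16)^2/16. Integrate:
  int_0^t ((7*s - 16)^2/16) ds = t*(49*t^2 - 336*t + 768)/48.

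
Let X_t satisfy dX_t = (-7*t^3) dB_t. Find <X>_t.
<X>_t = 7*t^7

For an Itô process dX_t = a(t) dt + b(t) dB_t, the quadratic variation is <X>_t = int_0^t b(s)^2 ds (the drift term does not contribute). Here b(s) = -7*s^3, so
  b(s)^2 = 49*s^6.
Integrating from 0 to t:
  <X>_t = int_0^t (49*s^6) ds = 7*t^7.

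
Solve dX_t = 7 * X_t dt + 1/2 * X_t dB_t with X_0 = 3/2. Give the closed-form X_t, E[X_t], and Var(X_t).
X_t = 3/2 * exp((55/8) t + (1/2) B_t); E[X_t] = 3*exp(7*t)/2; Var(X_t) = 9*(exp(t/4) - 1)*exp(14*t)/4

For GBM dX = mu X dt + sigma X dB with X_0 = x_0, apply Itô to Y = log X: dY = (mu - sigma^2/2) dt + sigma dB, so Y_t = log(x_0) + (mu - sigma^2/2) t + sigma B_t and hence X_t = x_0 * exp((mu - sigma^2/2) t + sigma B_t).
With mu = 7, sigma = 1/2, x_0 = 3/2, this gives:
  X_t = 3/2 * exp((55/8) * t + (1/2) * B_t).
Since sigma*B_t ~ Normal(0, sigma^2 t), E[exp(sigma*B_t)] = exp(sigma^2 t / 2); so E[X_t] = x_0 * exp((mu - sigma^2/2) t) * exp(sigma^2 t / 2) = x_0 * exp(mu t) = 3*exp(7*t)/2.
Var(X_t) = E[X_t^2] - (E[X_t])^2 = x_0^2 * exp(2 mu t) * (exp(sigma^2 t) - 1) = 9*(exp(t/4) - 1)*exp(14*t)/4.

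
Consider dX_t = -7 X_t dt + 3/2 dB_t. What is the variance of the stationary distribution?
lim Var(X_t) = 9/56

The OU SDE dX = -theta X dt + sigma dB admits the integrating factor exp(theta t): d(exp(theta t) X_t) = sigma exp(theta t) dB_t. Integrating from 0 to t gives X_t = x_0 * exp(-theta t) + sigma * int_0^t exp(-theta (t-s)) dB_s for any initial x_0. The Itô integral has variance (by the Itô isometry) sigma^2 * int_0^t exp(-2 theta (t - s)) ds = sigma^2 * (1 - exp(-2 theta t)) / (2 theta), independent of x_0.
With theta = 7, sigma = 3/2:
  Var(X_t) = (3/2)^2 * (1 - exp(-2*7 t)) / (2 * 7) = 9/56 - 9*exp(-14*t)/56.
As t -> infinity, exp(-2*7 t) -> 0, so the stationary variance is sigma^2 / (2 theta) = 9/56.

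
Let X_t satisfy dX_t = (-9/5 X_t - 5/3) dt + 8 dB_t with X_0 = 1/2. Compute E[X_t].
E[X_t] = -25/27 + 77*exp(-9*t/5)/54

Taking expectations and using E[dB_t] = 0, the mean m(t) = E[X_t] satisfies the ODE m'(t) = a m(t) + b with m(0) = x_0. With a = -9/5, b = -5/3, x_0 = 1/2, the solution is
  m(t) = x_0 * exp(a t) + (b/a) * (exp(a t) - 1)
       = (1/2) * exp((-9/5) t) + ((-5/3)/(-9/5)) * (exp((-9/5) t) - 1)
       = -25/27 + 77*exp(-9*t/5)/54.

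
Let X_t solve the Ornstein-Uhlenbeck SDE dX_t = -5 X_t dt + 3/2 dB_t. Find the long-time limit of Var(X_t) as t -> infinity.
lim Var(X_t) = 9/40

The OU SDE dX = -theta X dt + sigma dB admits the integrating factor exp(theta t): d(exp(theta t) X_t) = sigma exp(theta t) dB_t. Integrating from 0 to t gives X_t = x_0 * exp(-theta t) + sigma * int_0^t exp(-theta (t-s)) dB_s for any initial x_0. The Itô integral has variance (by the Itô isometry) sigma^2 * int_0^t exp(-2 theta (t - s)) ds = sigma^2 * (1 - exp(-2 theta t)) / (2 theta), independent of x_0.
With theta = 5, sigma = 3/2:
  Var(X_t) = (3/2)^2 * (1 - exp(-2*5 t)) / (2 * 5) = 9/40 - 9*exp(-10*t)/40.
As t -> infinity, exp(-2*5 t) -> 0, so the stationary variance is sigma^2 / (2 theta) = 9/40.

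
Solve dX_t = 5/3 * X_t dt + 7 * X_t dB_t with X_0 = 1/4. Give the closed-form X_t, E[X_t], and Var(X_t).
X_t = 1/4 * exp((-137/6) t + (7) B_t); E[X_t] = exp(5*t/3)/4; Var(X_t) = (exp(49*t) - 1)*exp(10*t/3)/16

For GBM dX = mu X dt + sigma X dB with X_0 = x_0, apply Itô to Y = log X: dY = (mu - sigma^2/2) dt + sigma dB, so Y_t = log(x_0) + (mu - sigma^2/2) t + sigma B_t and hence X_t = x_0 * exp((mu - sigma^2/2) t + sigma B_t).
With mu = 5/3, sigma = 7, x_0 = 1/4, this gives:
  X_t = 1/4 * exp((-137/6) * t + (7) * B_t).
Since sigma*B_t ~ Normal(0, sigma^2 t), E[exp(sigma*B_t)] = exp(sigma^2 t / 2); so E[X_t] = x_0 * exp((mu - sigma^2/2) t) * exp(sigma^2 t / 2) = x_0 * exp(mu t) = exp(5*t/3)/4.
Var(X_t) = E[X_t^2] - (E[X_t])^2 = x_0^2 * exp(2 mu t) * (exp(sigma^2 t) - 1) = (exp(49*t) - 1)*exp(10*t/3)/16.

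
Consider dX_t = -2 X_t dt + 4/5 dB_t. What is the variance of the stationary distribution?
lim Var(X_t) = 4/25

The OU SDE dX = -theta X dt + sigma dB admits the integrating factor exp(theta t): d(exp(theta t) X_t) = sigma exp(theta t) dB_t. Integrating from 0 to t gives X_t = x_0 * exp(-theta t) + sigma * int_0^t exp(-theta (t-s)) dB_s for any initial x_0. The Itô integral has variance (by the Itô isometry) sigma^2 * int_0^t exp(-2 theta (t - s)) ds = sigma^2 * (1 - exp(-2 theta t)) / (2 theta), independent of x_0.
With theta = 2, sigma = 4/5:
  Var(X_t) = (4/5)^2 * (1 - exp(-2*2 t)) / (2 * 2) = 4/25 - 4*exp(-4*t)/25.
As t -> infinity, exp(-2*2 t) -> 0, so the stationary variance is sigma^2 / (2 theta) = 4/25.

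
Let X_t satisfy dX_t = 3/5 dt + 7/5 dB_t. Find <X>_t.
<X>_t = 49*t/25

For an Itô process dX_t = a(t) dt + b(t) dB_t, the quadratic variation is <X>_t = int_0^t b(s)^2 ds (the drift term does not contribute). Here b(s) = 7/5, so
  b(s)^2 = 49/25.
Integrating from 0 to t:
  <X>_t = int_0^t (49/25) ds = 49*t/25.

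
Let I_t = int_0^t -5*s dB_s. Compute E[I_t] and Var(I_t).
E[I_t] = 0; Var(I_t) = 25*t^3/3

The Itô integral of a deterministic integrand f(s) has mean 0 because each increment f(s) * (B_{s+ds} - B_s) has mean 0. By the Itô isometry:
  Var( int_0^t f(s) dB_s ) = E[ (int_0^t f(s) dB_s)^2 ] = int_0^t f(s)^2 ds.
Here f(s) = -5*s, so f(s)^2 = 25*s^2. Integrate:
  int_0^t (25*s^2) ds = 25*t^3/3.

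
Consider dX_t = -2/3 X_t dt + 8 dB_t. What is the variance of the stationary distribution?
lim Var(X_t) = 48

The OU SDE dX = -theta X dt + sigma dB admits the integrating factor exp(theta t): d(exp(theta t) X_t) = sigma exp(theta t) dB_t. Integrating from 0 to t gives X_t = x_0 * exp(-theta t) + sigma * int_0^t exp(-theta (t-s)) dB_s for any initial x_0. The Itô integral has variance (by the Itô isometry) sigma^2 * int_0^t exp(-2 theta (t - s)) ds = sigma^2 * (1 - exp(-2 theta t)) / (2 theta), independent of x_0.
With theta = 2/3, sigma = 8:
  Var(X_t) = (8)^2 * (1 - exp(-2*2/3 t)) / (2 * 2/3) = 48 - 48*exp(-4*t/3).
As t -> infinity, exp(-2*2/3 t) -> 0, so the stationary variance is sigma^2 / (2 theta) = 48.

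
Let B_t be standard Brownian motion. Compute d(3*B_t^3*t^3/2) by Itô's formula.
d(3*B_t^3*t^3/2) = (9*B_t*t^2*(B_t^2 + t)/2) dt + (9*B_t^2*t^3/2) dB_t

Itô's formula for f(t, x): d f(t, B_t) = (f_t + (1/2) f_xx) dt + f_x dB_t. Compute partials of f(t, x) = 3*t^3*x^3/2:
  f_t(t,x)  = 9*t^2*x^3/2
  f_x(t,x)  = 9*t^3*x^2/2
  f_xx(t,x) = 9*t^3*x
Assemble drift = f_t + (1/2) f_xx = 9*t^2*x*(t + x^2)/2 and diffusion = f_x = 9*t^3*x^2/2. Substituting x = B_t:
  d(3*B_t^3*t^3/2) = (9*B_t*t^2*(B_t^2 + t)/2) dt + (9*B_t^2*t^3/2) dB_t.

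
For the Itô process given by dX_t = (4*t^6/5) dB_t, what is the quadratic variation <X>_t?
<X>_t = 16*t^13/325

For an Itô process dX_t = a(t) dt + b(t) dB_t, the quadratic variation is <X>_t = int_0^t b(s)^2 ds (the drift term does not contribute). Here b(s) = 4*s^6/5, so
  b(s)^2 = 16*s^12/25.
Integrating from 0 to t:
  <X>_t = int_0^t (16*s^12/25) ds = 16*t^13/325.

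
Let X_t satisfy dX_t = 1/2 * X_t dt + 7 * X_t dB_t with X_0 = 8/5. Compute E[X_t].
E[X_t] = 8*exp(t/2)/5

For GBM dX = mu X dt + sigma X dB with X_0 = x_0, apply Itô to Y = log X: dY = (mu - sigma^2/2) dt + sigma dB, so Y_t = log(x_0) + (mu - sigma^2/2) t + sigma B_t and hence X_t = x_0 * exp((mu - sigma^2/2) t + sigma B_t).
With mu = 1/2, sigma = 7, x_0 = 8/5, this gives:
  X_t = 8/5 * exp((-24) * t + (7) * B_t).
Since sigma*B_t ~ Normal(0, sigma^2 t), E[exp(sigma*B_t)] = exp(sigma^2 t / 2); so E[X_t] = x_0 * exp((mu - sigma^2/2) t) * exp(sigma^2 t / 2) = x_0 * exp(mu t) = 8*exp(t/2)/5.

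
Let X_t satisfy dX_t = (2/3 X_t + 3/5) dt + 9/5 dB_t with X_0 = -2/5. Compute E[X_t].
E[X_t] = exp(2*t/3)/2 - 9/10

Taking expectations and using E[dB_t] = 0, the mean m(t) = E[X_t] satisfies the ODE m'(t) = a m(t) + b with m(0) = x_0. With a = 2/3, b = 3/5, x_0 = -2/5, the solution is
  m(t) = x_0 * exp(a t) + (b/a) * (exp(a t) - 1)
       = (-2/5) * exp((2/3) t) + ((3/5)/(2/3)) * (exp((2/3) t) - 1)
       = exp(2*t/3)/2 - 9/10.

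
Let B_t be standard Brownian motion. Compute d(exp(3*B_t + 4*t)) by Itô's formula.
d(exp(3*B_t + 4*t)) = (17*exp(3*B_t + 4*t)/2) dt + (3*exp(3*B_t + 4*t)) dB_t

Itô's formula for f(t, x): d f(t, B_t) = (f_t + (1/2) f_xx) dt + f_x dB_t. Compute partials of f(t, x) = exp(4*t + 3*x):
  f_t(t,x)  = 4*exp(4*t + 3*x)
  f_x(t,x)  = 3*exp(4*t + 3*x)
  f_xx(t,x) = 9*exp(4*t + 3*x)
Assemble drift = f_t + (1/2) f_xx = 17*exp(4*t + 3*x)/2 and diffusion = f_x = 3*exp(4*t + 3*x). Substituting x = B_t:
  d(exp(3*B_t + 4*t)) = (17*exp(3*B_t + 4*t)/2) dt + (3*exp(3*B_t + 4*t)) dB_t.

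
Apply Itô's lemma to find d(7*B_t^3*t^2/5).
d(7*B_t^3*t^2/5) = (7*B_t*t*(2*B_t^2 + 3*t)/5) dt + (21*B_t^2*t^2/5) dB_t

Itô's formula for f(t, x): d f(t, B_t) = (f_t + (1/2) f_xx) dt + f_x dB_t. Compute partials of f(t, x) = 7*t^2*x^3/5:
  f_t(t,x)  = 14*t*x^3/5
  f_x(t,x)  = 21*t^2*x^2/5
  f_xx(t,x) = 42*t^2*x/5
Assemble drift = f_t + (1/2) f_xx = 7*t*x*(3*t + 2*x^2)/5 and diffusion = f_x = 21*t^2*x^2/5. Substituting x = B_t:
  d(7*B_t^3*t^2/5) = (7*B_t*t*(2*B_t^2 + 3*t)/5) dt + (21*B_t^2*t^2/5) dB_t.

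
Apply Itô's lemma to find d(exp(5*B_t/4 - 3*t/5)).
d(exp(5*B_t/4 - 3*t/5)) = (29*exp(5*B_t/4 - 3*t/5)/160) dt + (5*exp(5*B_t/4 - 3*t/5)/4) dB_t

Itô's formula for f(t, x): d f(t, B_t) = (f_t + (1/2) f_xx) dt + f_x dB_t. Compute partials of f(t, x) = exp(-3*t/5 + 5*x/4):
  f_t(t,x)  = -3*exp(-3*t/5 + 5*x/4)/5
  f_x(t,x)  = 5*exp(-3*t/5 + 5*x/4)/4
  f_xx(t,x) = 25*exp(-3*t/5 + 5*x/4)/16
Assemble drift = f_t + (1/2) f_xx = 29*exp(-3*t/5 + 5*x/4)/160 and diffusion = f_x = 5*exp(-3*t/5 + 5*x/4)/4. Substituting x = B_t:
  d(exp(5*B_t/4 - 3*t/5)) = (29*exp(5*B_t/4 - 3*t/5)/160) dt + (5*exp(5*B_t/4 - 3*t/5)/4) dB_t.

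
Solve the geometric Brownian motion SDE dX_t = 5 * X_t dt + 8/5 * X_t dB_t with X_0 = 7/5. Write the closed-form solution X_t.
X_t = 7/5 * exp((93/25) * t + (8/5) * B_t)

For GBM dX = mu X dt + sigma X dB with X_0 = x_0, apply Itô to Y = log X: dY = (mu - sigma^2/2) dt + sigma dB, so Y_t = log(x_0) + (mu - sigma^2/2) t + sigma B_t and hence X_t = x_0 * exp((mu - sigma^2/2) t + sigma B_t).
With mu = 5, sigma = 8/5, x_0 = 7/5, this gives:
  X_t = 7/5 * exp((93/25) * t + (8/5) * B_t).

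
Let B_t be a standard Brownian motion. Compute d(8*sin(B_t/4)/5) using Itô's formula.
d(8*sin(B_t/4)/5) = (-sin(B_t/4)/20) dt + (2*cos(B_t/4)/5) dB_t

Itô's formula for f(B_t) gives d f(B_t) = f'(B_t) dB_t + (1/2) f''(B_t) dt. Compute derivatives of f(x) = 8*sin(x/4)/5:
  f'(x)  = 2*cos(x/4)/5
  f''(x) = -sin(x/4)/10
Substitute x = B_t and multiply the f'' term by 1/2:
  drift     = (1/2) * (-sin(x/4)/10) evaluated at B_t = -sin(B_t/4)/20
  diffusion = (2*cos(x/4)/5) evaluated at B_t = 2*cos(B_t/4)/5
Therefore d(8*sin(B_t/4)/5) = (-sin(B_t/4)/20) dt + (2*cos(B_t/4)/5) dB_t.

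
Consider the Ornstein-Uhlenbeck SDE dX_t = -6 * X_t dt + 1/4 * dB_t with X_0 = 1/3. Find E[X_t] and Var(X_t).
E[X_t] = exp(-6*t)/3; Var(X_t) = 1/192 - exp(-12*t)/192

The OU SDE dX = -theta X dt + sigma dB admits the integrating factor exp(theta t): d(exp(theta t) X_t) = sigma exp(theta t) dB_t. Integrating from 0 to t:
  X_t = x_0 * exp(-theta t) + sigma * int_0^t exp(-theta (t-s)) dB_s.
The Itô integral has mean 0 and (by the Itô isometry) variance sigma^2 * int_0^t exp(-2 theta (t - s)) ds = sigma^2 * (1 - exp(-2 theta t)) / (2 theta).
With theta = 6, sigma = 1/4, x_0 = 1/3:
  E[X_t] = 1/3 * exp(-6 t) = exp(-6*t)/3
  Var(X_t) = (1/4)^2 * (1 - exp(-2*6 t)) / (2 * 6) = 1/192 - exp(-12*t)/192.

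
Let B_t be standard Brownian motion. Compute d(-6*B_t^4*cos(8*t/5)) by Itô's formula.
d(-6*B_t^4*cos(8*t/5)) = (B_t^2*(48*B_t^2*sin(8*t/5)/5 - 36*cos(8*t/5))) dt + (-24*B_t^3*cos(8*t/5)) dB_t

Itô's formula for f(t, x): d f(t, B_t) = (f_t + (1/2) f_xx) dt + f_x dB_t. Compute partials of f(t, x) = -6*x^4*cos(8*t/5):
  f_t(t,x)  = 48*x^4*sin(8*t/5)/5
  f_x(t,x)  = -24*x^3*cos(8*t/5)
  f_xx(t,x) = -72*x^2*cos(8*t/5)
Assemble drift = f_t + (1/2) f_xx = x^2*(48*x^2*sin(8*t/5)/5 - 36*cos(8*t/5)) and diffusion = f_x = -24*x^3*cos(8*t/5). Substituting x = B_t:
  d(-6*B_t^4*cos(8*t/5)) = (B_t^2*(48*B_t^2*sin(8*t/5)/5 - 36*cos(8*t/5))) dt + (-24*B_t^3*cos(8*t/5)) dB_t.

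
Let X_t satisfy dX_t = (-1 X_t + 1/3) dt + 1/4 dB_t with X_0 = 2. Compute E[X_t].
E[X_t] = (exp(t) + 5)*exp(-t)/3

Taking expectations and using E[dB_t] = 0, the mean m(t) = E[X_t] satisfies the ODE m'(t) = a m(t) + b with m(0) = x_0. With a = -1, b = 1/3, x_0 = 2, the solution is
  m(t) = x_0 * exp(a t) + (b/a) * (exp(a t) - 1)
       = 2 * exp((-1) t) + ((1/3)/(-1)) * (exp((-1) t) - 1)
       = (exp(t) + 5)*exp(-t)/3.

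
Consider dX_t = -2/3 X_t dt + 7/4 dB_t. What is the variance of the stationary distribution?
lim Var(X_t) = 147/64

The OU SDE dX = -theta X dt + sigma dB admits the integrating factor exp(theta t): d(exp(theta t) X_t) = sigma exp(theta t) dB_t. Integrating from 0 to t gives X_t = x_0 * exp(-theta t) + sigma * int_0^t exp(-theta (t-s)) dB_s for any initial x_0. The Itô integral has variance (by the Itô isometry) sigma^2 * int_0^t exp(-2 theta (t - s)) ds = sigma^2 * (1 - exp(-2 theta t)) / (2 theta), independent of x_0.
With theta = 2/3, sigma = 7/4:
  Var(X_t) = (7/4)^2 * (1 - exp(-2*2/3 t)) / (2 * 2/3) = 147/64 - 147*exp(-4*t/3)/64.
As t -> infinity, exp(-2*2/3 t) -> 0, so the stationary variance is sigma^2 / (2 theta) = 147/64.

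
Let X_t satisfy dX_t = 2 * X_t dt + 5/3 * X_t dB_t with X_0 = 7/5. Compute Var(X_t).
Var(X_t) = 49*(exp(25*t/9) - 1)*exp(4*t)/25

For GBM dX = mu X dt + sigma X dB with X_0 = x_0, apply Itô to Y = log X: dY = (mu - sigma^2/2) dt + sigma dB, so Y_t = log(x_0) + (mu - sigma^2/2) t + sigma B_t and hence X_t = x_0 * exp((mu - sigma^2/2) t + sigma B_t).
With mu = 2, sigma = 5/3, x_0 = 7/5, this gives:
  X_t = 7/5 * exp((11/18) * t + (5/3) * B_t).
Since sigma*B_t ~ Normal(0, sigma^2 t), E[exp(sigma*B_t)] = exp(sigma^2 t / 2); so E[X_t] = x_0 * exp((mu - sigma^2/2) t) * exp(sigma^2 t / 2) = x_0 * exp(mu t) = 7*exp(2*t)/5.
Var(X_t) = E[X_t^2] - (E[X_t])^2 = x_0^2 * exp(2 mu t) * (exp(sigma^2 t) - 1) = 49*(exp(25*t/9) - 1)*exp(4*t)/25.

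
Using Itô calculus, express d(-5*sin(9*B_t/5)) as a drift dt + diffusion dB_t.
d(-5*sin(9*B_t/5)) = (81*sin(9*B_t/5)/10) dt + (-9*cos(9*B_t/5)) dB_t

Itô's formula for f(B_t) gives d f(B_t) = f'(B_t) dB_t + (1/2) f''(B_t) dt. Compute derivatives of f(x) = -5*sin(9*x/5):
  f'(x)  = -9*cos(9*x/5)
  f''(x) = 81*sin(9*x/5)/5
Substitute x = B_t and multiply the f'' term by 1/2:
  drift     = (1/2) * (81*sin(9*x/5)/5) evaluated at B_t = 81*sin(9*B_t/5)/10
  diffusion = (-9*cos(9*x/5)) evaluated at B_t = -9*cos(9*B_t/5)
Therefore d(-5*sin(9*B_t/5)) = (81*sin(9*B_t/5)/10) dt + (-9*cos(9*B_t/5)) dB_t.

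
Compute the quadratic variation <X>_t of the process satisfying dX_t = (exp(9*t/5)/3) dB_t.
<X>_t = 5*exp(18*t/5)/162 - 5/162

For an Itô process dX_t = a(t) dt + b(t) dB_t, the quadratic variation is <X>_t = int_0^t b(s)^2 ds (the drift term does not contribute). Here b(s) = exp(9*s/5)/3, so
  b(s)^2 = exp(18*s/5)/9.
Integrating from 0 to t:
  <X>_t = int_0^t (exp(18*s/5)/9) ds = 5*exp(18*t/5)/162 - 5/162.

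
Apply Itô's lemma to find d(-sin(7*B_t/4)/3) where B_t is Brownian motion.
d(-sin(7*B_t/4)/3) = (49*sin(7*B_t/4)/96) dt + (-7*cos(7*B_t/4)/12) dB_t

Itô's formula for f(B_t) gives d f(B_t) = f'(B_t) dB_t + (1/2) f''(B_t) dt. Compute derivatives of f(x) = -sin(7*x/4)/3:
  f'(x)  = -7*cos(7*x/4)/12
  f''(x) = 49*sin(7*x/4)/48
Substitute x = B_t and multiply the f'' term by 1/2:
  drift     = (1/2) * (49*sin(7*x/4)/48) evaluated at B_t = 49*sin(7*B_t/4)/96
  diffusion = (-7*cos(7*x/4)/12) evaluated at B_t = -7*cos(7*B_t/4)/12
Therefore d(-sin(7*B_t/4)/3) = (49*sin(7*B_t/4)/96) dt + (-7*cos(7*B_t/4)/12) dB_t.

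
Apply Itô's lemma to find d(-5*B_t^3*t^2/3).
d(-5*B_t^3*t^2/3) = (5*B_t*t*(-2*B_t^2 - 3*t)/3) dt + (-5*B_t^2*t^2) dB_t

Itô's formula for f(t, x): d f(t, B_t) = (f_t + (1/2) f_xx) dt + f_x dB_t. Compute partials of f(t, x) = -5*t^2*x^3/3:
  f_t(t,x)  = -10*t*x^3/3
  f_x(t,x)  = -5*t^2*x^2
  f_xx(t,x) = -10*t^2*x
Assemble drift = f_t + (1/2) f_xx = 5*t*x*(-3*t - 2*x^2)/3 and diffusion = f_x = -5*t^2*x^2. Substituting x = B_t:
  d(-5*B_t^3*t^2/3) = (5*B_t*t*(-2*B_t^2 - 3*t)/3) dt + (-5*B_t^2*t^2) dB_t.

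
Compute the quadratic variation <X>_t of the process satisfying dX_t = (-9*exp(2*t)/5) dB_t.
<X>_t = 81*exp(4*t)/100 - 81/100

For an Itô process dX_t = a(t) dt + b(t) dB_t, the quadratic variation is <X>_t = int_0^t b(s)^2 ds (the drift term does not contribute). Here b(s) = -9*exp(2*s)/5, so
  b(s)^2 = 81*exp(4*s)/25.
Integrating from 0 to t:
  <X>_t = int_0^t (81*exp(4*s)/25) ds = 81*exp(4*t)/100 - 81/100.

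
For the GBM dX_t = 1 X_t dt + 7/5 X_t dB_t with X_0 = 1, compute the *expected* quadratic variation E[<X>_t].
E[<X>_t] = 49*exp(99*t/25)/99 - 49/99

<X>_t = int_0^t ((7/5) * X_s)^2 ds. Taking expectation inside the integral: E[<X>_t] = (7/5)^2 * int_0^t E[X_s^2] ds. For GBM, E[X_s^2] = x_0^2 * exp((2 mu + sigma^2) s). Integrating:
  E[<X>_t] = (7/5)^2 * 1^2 * (exp((2*1 + (7/5)^2) t) - 1) / (2*1 + (7/5)^2)
           = (7/5)^2 * 1^2 * (exp((99/25) t) - 1) / (99/25) = 49*exp(99*t/25)/99 - 49/99.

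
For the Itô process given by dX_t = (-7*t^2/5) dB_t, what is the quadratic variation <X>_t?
<X>_t = 49*t^5/125

For an Itô process dX_t = a(t) dt + b(t) dB_t, the quadratic variation is <X>_t = int_0^t b(s)^2 ds (the drift term does not contribute). Here b(s) = -7*s^2/5, so
  b(s)^2 = 49*s^4/25.
Integrating from 0 to t:
  <X>_t = int_0^t (49*s^4/25) ds = 49*t^5/125.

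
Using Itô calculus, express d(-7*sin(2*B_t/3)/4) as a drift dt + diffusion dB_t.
d(-7*sin(2*B_t/3)/4) = (7*sin(2*B_t/3)/18) dt + (-7*cos(2*B_t/3)/6) dB_t

Itô's formula for f(B_t) gives d f(B_t) = f'(B_t) dB_t + (1/2) f''(B_t) dt. Compute derivatives of f(x) = -7*sin(2*x/3)/4:
  f'(x)  = -7*cos(2*x/3)/6
  f''(x) = 7*sin(2*x/3)/9
Substitute x = B_t and multiply the f'' term by 1/2:
  drift     = (1/2) * (7*sin(2*x/3)/9) evaluated at B_t = 7*sin(2*B_t/3)/18
  diffusion = (-7*cos(2*x/3)/6) evaluated at B_t = -7*cos(2*B_t/3)/6
Therefore d(-7*sin(2*B_t/3)/4) = (7*sin(2*B_t/3)/18) dt + (-7*cos(2*B_t/3)/6) dB_t.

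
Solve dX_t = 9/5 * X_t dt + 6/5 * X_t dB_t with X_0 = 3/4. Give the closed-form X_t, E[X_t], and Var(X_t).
X_t = 3/4 * exp((27/25) t + (6/5) B_t); E[X_t] = 3*exp(9*t/5)/4; Var(X_t) = 9*(exp(36*t/25) - 1)*exp(18*t/5)/16

For GBM dX = mu X dt + sigma X dB with X_0 = x_0, apply Itô to Y = log X: dY = (mu - sigma^2/2) dt + sigma dB, so Y_t = log(x_0) + (mu - sigma^2/2) t + sigma B_t and hence X_t = x_0 * exp((mu - sigma^2/2) t + sigma B_t).
With mu = 9/5, sigma = 6/5, x_0 = 3/4, this gives:
  X_t = 3/4 * exp((27/25) * t + (6/5) * B_t).
Since sigma*B_t ~ Normal(0, sigma^2 t), E[exp(sigma*B_t)] = exp(sigma^2 t / 2); so E[X_t] = x_0 * exp((mu - sigma^2/2) t) * exp(sigma^2 t / 2) = x_0 * exp(mu t) = 3*exp(9*t/5)/4.
Var(X_t) = E[X_t^2] - (E[X_t])^2 = x_0^2 * exp(2 mu t) * (exp(sigma^2 t) - 1) = 9*(exp(36*t/25) - 1)*exp(18*t/5)/16.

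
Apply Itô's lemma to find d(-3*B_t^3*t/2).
d(-3*B_t^3*t/2) = (3*B_t*(-B_t^2 - 3*t)/2) dt + (-9*B_t^2*t/2) dB_t

Itô's formula for f(t, x): d f(t, B_t) = (f_t + (1/2) f_xx) dt + f_x dB_t. Compute partials of f(t, x) = -3*t*x^3/2:
  f_t(t,x)  = -3*x^3/2
  f_x(t,x)  = -9*t*x^2/2
  f_xx(t,x) = -9*t*x
Assemble drift = f_t + (1/2) f_xx = 3*x*(-3*t - x^2)/2 and diffusion = f_x = -9*t*x^2/2. Substituting x = B_t:
  d(-3*B_t^3*t/2) = (3*B_t*(-B_t^2 - 3*t)/2) dt + (-9*B_t^2*t/2) dB_t.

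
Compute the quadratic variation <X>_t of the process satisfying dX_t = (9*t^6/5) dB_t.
<X>_t = 81*t^13/325

For an Itô process dX_t = a(t) dt + b(t) dB_t, the quadratic variation is <X>_t = int_0^t b(s)^2 ds (the drift term does not contribute). Here b(s) = 9*s^6/5, so
  b(s)^2 = 81*s^12/25.
Integrating from 0 to t:
  <X>_t = int_0^t (81*s^12/25) ds = 81*t^13/325.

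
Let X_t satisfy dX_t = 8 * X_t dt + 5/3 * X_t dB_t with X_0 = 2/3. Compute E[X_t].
E[X_t] = 2*exp(8*t)/3

For GBM dX = mu X dt + sigma X dB with X_0 = x_0, apply Itô to Y = log X: dY = (mu - sigma^2/2) dt + sigma dB, so Y_t = log(x_0) + (mu - sigma^2/2) t + sigma B_t and hence X_t = x_0 * exp((mu - sigma^2/2) t + sigma B_t).
With mu = 8, sigma = 5/3, x_0 = 2/3, this gives:
  X_t = 2/3 * exp((119/18) * t + (5/3) * B_t).
Since sigma*B_t ~ Normal(0, sigma^2 t), E[exp(sigma*B_t)] = exp(sigma^2 t / 2); so E[X_t] = x_0 * exp((mu - sigma^2/2) t) * exp(sigma^2 t / 2) = x_0 * exp(mu t) = 2*exp(8*t)/3.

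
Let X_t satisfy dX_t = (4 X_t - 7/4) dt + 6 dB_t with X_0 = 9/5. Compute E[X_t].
E[X_t] = 109*exp(4*t)/80 + 7/16

Taking expectations and using E[dB_t] = 0, the mean m(t) = E[X_t] satisfies the ODE m'(t) = a m(t) + b with m(0) = x_0. With a = 4, b = -7/4, x_0 = 9/5, the solution is
  m(t) = x_0 * exp(a t) + (b/a) * (exp(a t) - 1)
       = (9/5) * exp(4 t) + ((-7/4)/4) * (exp(4 t) - 1)
       = 109*exp(4*t)/80 + 7/16.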